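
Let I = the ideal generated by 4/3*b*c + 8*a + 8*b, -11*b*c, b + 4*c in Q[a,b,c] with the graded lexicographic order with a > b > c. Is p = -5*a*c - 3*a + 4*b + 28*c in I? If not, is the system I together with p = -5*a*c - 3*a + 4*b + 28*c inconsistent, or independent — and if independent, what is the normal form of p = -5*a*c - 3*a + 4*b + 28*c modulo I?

-5*a*c - 3*a + 4*b + 28*c lies in I (it reduces to 0).

First compute the reduced Gröbner basis of I by Buchberger's algorithm.
f_1 = 4/3*b*c + 8*a + 8*b, LT = b*c.
f_2 = -11*b*c, LT = b*c.
f_3 = b + 4*c, LT = b.

S(f_1,f_2): lcm = b*c. S = 6*a + 6*b.
  leading term a: no divisor's leading term divides it; move 6*a to the remainder.
  leading term b: subtract (6)·f_3 from 6*b → -24*c
  leading term c: no divisor's leading term divides it; move -24*c to the remainder.
  remainder 6*a - 24*c ≠ 0; add h_4 = 6*a - 24*c to the basis.

S(f_1,f_3): lcm = b*c. S = -4*c**2 + 6*a + 6*b.
  leading term c**2: no divisor's leading term divides it; move -4*c**2 to the remainder.
  leading term a: subtract (1)·h_4 from 6*a + 6*b → 6*b + 24*c
  leading term b: subtract (6)·f_3 from 6*b + 24*c → 0
  remainder -4*c**2 ≠ 0; add h_5 = -4*c**2 to the basis.

The other S-polynomials (S(f_2,f_3), S(f_1,h_4), S(f_2,h_4), S(f_3,h_4), S(f_1,h_5), S(f_2,h_5), S(f_3,h_5), S(h_4,h_5)) all reduce to 0 modulo the current basis, so we have a Gröbner basis.
Inter-reduce: drop elements whose leading term is divisible by another's, tail-reduce, and make monic.
Reduced Gröbner basis: {c**2, a - 4*c, b + 4*c}.
Label its elements g_1 = c**2, g_2 = a - 4*c, g_3 = b + 4*c.

Reduce p = -5*a*c - 3*a + 4*b + 28*c modulo G:
  leading term a*c: subtract (-5*c)·g_2 from -5*a*c - 3*a + 4*b + 28*c → -20*c**2 - 3*a + 4*b + 28*c
  leading term c**2: subtract (-20)·g_1 from -20*c**2 - 3*a + 4*b + 28*c → -3*a + 4*b + 28*c
  leading term a: subtract (-3)·g_2 from -3*a + 4*b + 28*c → 4*b + 16*c
  leading term b: subtract (4)·g_3 from 4*b + 16*c → 0
  normal form = 0.
Since the normal form is 0, p ∈ I.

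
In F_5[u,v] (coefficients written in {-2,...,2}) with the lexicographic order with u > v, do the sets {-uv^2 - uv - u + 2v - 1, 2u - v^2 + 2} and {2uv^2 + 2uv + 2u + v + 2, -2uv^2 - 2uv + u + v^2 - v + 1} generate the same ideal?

Yes, the ideals are equal.

Two ideals are equal iff their reduced Gröbner bases coincide (the reduced basis is unique for a fixed ordering).
Buchberger on the first generating set:
f_1 = -uv^2 - uv - u + 2v - 1, LT = uv^2.
f_2 = 2u - v^2 + 2, LT = u.

S(f_1,f_2): lcm = uv^2. S = uv + u - 2v^4 - v^2 - 2v + 1.
  leading term uv: subtract (-2v)·f_2 from uv + u - 2v^4 - v^2 - 2v + 1 → u - 2v^4 - 2v^3 - v^2 + 2v + 1
  leading term u: subtract (-2)·f_2 from u - 2v^4 - 2v^3 - v^2 + 2v + 1 → -2v^4 - 2v^3 + 2v^2 + 2v
  leading term v^4: no divisor's leading term divides it; move -2v^4 to the remainder.
  leading term v^3: no divisor's leading term divides it; move -2v^3 to the remainder.
  leading term v^2: no divisor's leading term divides it; move 2v^2 to the remainder.
  leading term v: no divisor's leading term divides it; move 2v to the remainder.
  remainder -2v^4 - 2v^3 + 2v^2 + 2v ≠ 0; add g_3 = -2v^4 - 2v^3 + 2v^2 + 2v to the basis.

The other S-polynomials (S(f_1,g_3), S(f_2,g_3)) all reduce to 0 modulo the current basis, so we have a Gröbner basis.
Inter-reduce: drop elements whose leading term is divisible by another's, tail-reduce, and make monic.
Reduced Gröbner basis: {u + 2v^2 + 1, v^4 + v^3 - v^2 - v}.

Buchberger on the second generating set:
h_1 = 2uv^2 + 2uv + 2u + v + 2, LT = uv^2.
h_2 = -2uv^2 - 2uv + u + v^2 - v + 1, LT = uv^2.

S(h_1,h_2): lcm = uv^2. S = -u - 2v^2 - 1.
  leading term u: no divisor's leading term divides it; move -u to the remainder.
  leading term v^2: no divisor's leading term divides it; move -2v^2 to the remainder.
  leading term 1: no divisor's leading term divides it; move -1 to the remainder.
  remainder -u - 2v^2 - 1 ≠ 0; add k_3 = -u - 2v^2 - 1 to the basis.

S(h_1,k_3): lcm = uv^2. S = uv + u - 2v^4 - v^2 - 2v + 1.
  leading term uv: subtract (-v)·k_3 from uv + u - 2v^4 - v^2 - 2v + 1 → u - 2v^4 - 2v^3 - v^2 + 2v + 1
  leading term u: subtract (-1)·k_3 from u - 2v^4 - 2v^3 - v^2 + 2v + 1 → -2v^4 - 2v^3 + 2v^2 + 2v
  leading term v^4: no divisor's leading term divides it; move -2v^4 to the remainder.
  leading term v^3: no divisor's leading term divides it; move -2v^3 to the remainder.
  leading term v^2: no divisor's leading term divides it; move 2v^2 to the remainder.
  leading term v: no divisor's leading term divides it; move 2v to the remainder.
  remainder -2v^4 - 2v^3 + 2v^2 + 2v ≠ 0; add k_4 = -2v^4 - 2v^3 + 2v^2 + 2v to the basis.

The other S-polynomials (S(h_2,k_3), S(h_1,k_4), S(h_2,k_4), S(k_3,k_4)) all reduce to 0 modulo the current basis, so we have a Gröbner basis.
Inter-reduce: drop elements whose leading term is divisible by another's, tail-reduce, and make monic.
Reduced Gröbner basis: {u + 2v^2 + 1, v^4 + v^3 - v^2 - v}.

These coincide, so the ideals are equal.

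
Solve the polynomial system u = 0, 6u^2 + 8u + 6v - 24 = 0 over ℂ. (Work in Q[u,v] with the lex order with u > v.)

Compute a lex Gröbner basis by Buchberger's algorithm.
f_1 = u, LT = u.
f_2 = 6u^2 + 8u + 6v - 24, LT = u^2.

S(f_1,f_2): lcm = u^2. S = -4/3u - v + 4.
  leading term u: subtract (-4/3)·f_1 from -4/3u - v + 4 → -v + 4
  leading term v: no divisor's leading term divides it; move -v to the remainder.
  leading term 1: no divisor's leading term divides it; move 4 to the remainder.
  remainder -v + 4 ≠ 0; add h_3 = -v + 4 to the basis.

The other S-polynomials (S(f_1,h_3), S(f_2,h_3)) all reduce to 0 modulo the current basis, so we have a Gröbner basis.
Inter-reduce: drop elements whose leading term is divisible by another's, tail-reduce, and make monic.
Reduced Gröbner basis: {u, v - 4}.

A lex Gröbner basis eliminates variables successively. Here v - 4 depends only on v, with roots {4}; lifting each root through the earlier basis elements recovers the full solutions.
  v = 4: the earlier basis element becomes u = 0, giving u = 0 — point (0, 4).
A lex Gröbner basis triangularizes the system, enabling back-substitution.

{(0, 4)}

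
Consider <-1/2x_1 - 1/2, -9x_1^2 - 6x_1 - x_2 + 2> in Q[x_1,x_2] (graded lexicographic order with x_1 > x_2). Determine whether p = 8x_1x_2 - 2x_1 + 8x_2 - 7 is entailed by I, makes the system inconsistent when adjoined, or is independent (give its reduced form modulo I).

First compute the reduced Gröbner basis of I by Buchberger's algorithm.
f_1 = -1/2x_1 - 1/2, LT = x_1.
f_2 = -9x_1^2 - 6x_1 - x_2 + 2, LT = x_1^2.

S(f_1,f_2): lcm = x_1^2. S = 1/3x_1 - 1/9x_2 + 2/9.
  reduce S modulo (f_1, f_2):
  remainder -1/9x_2 - 1/9 ≠ 0; add h_3 = -1/9x_2 - 1/9 to the basis.

The other S-polynomials (S(f_1,h_3), S(f_2,h_3)) all reduce to 0 modulo the current basis, so we have a Gröbner basis.
Inter-reduce: drop elements whose leading term is divisible by another's, tail-reduce, and make monic.
Reduced Gröbner basis: {x_1 + 1, x_2 + 1}.
Label its elements g_1 = x_1 + 1, g_2 = x_2 + 1.

Reduce p = 8x_1x_2 - 2x_1 + 8x_2 - 7 modulo G:
  leading term x_1x_2: subtract (8x_2)·g_1 from 8x_1x_2 - 2x_1 + 8x_2 - 7 → -2x_1 - 7
  leading term x_1: subtract (-2)·g_1 from -2x_1 - 7 → -5
  leading term 1: no divisor's leading term divides it; move -5 to the remainder.
  normal form = -5.
The normal form is nonzero, so p ∉ I. Since p minus its normal form lies in I, I + (p) = I + (r) where r = -5; decide whether this ideal is the whole ring.
Here r = -5 is a nonzero constant, hence a unit: 1 ∈ I + (p), the Gröbner basis of I + (p) is {1}, and the enlarged system has no common solution — adjoining p is inconsistent.

Adjoining 8x_1x_2 - 2x_1 + 8x_2 - 7 makes the ideal the whole ring: the system is inconsistent.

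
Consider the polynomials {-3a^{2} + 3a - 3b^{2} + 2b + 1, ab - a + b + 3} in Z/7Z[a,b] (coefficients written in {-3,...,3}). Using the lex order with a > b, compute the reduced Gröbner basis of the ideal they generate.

G = {a - 2b^{3} + b^{2} - 1, b^{4} + 2b^{3} - 3b^{2} + b + 1}

f_1 = -3a^{2} + 3a - 3b^{2} + 2b + 1, LT = a^{2}.
f_2 = ab - a + b + 3, LT = ab.

S(f_1,f_2): lcm = a^{2}b. S = a^{2} - 2ab - 3a + b^{3} - 3b^{2} + 2b.
  reduce S modulo (f_1, f_2):
  remainder 3a + b^{3} + 3b^{2} - 3 ≠ 0; add g_3 = 3a + b^{3} + 3b^{2} - 3 to the basis.

S(f_2,g_3): lcm = ab. S = -a + 2b^{4} - b^{3} + 2b + 3.
  reduce S modulo (f_1, f_2, g_3):
  remainder 2b^{4} - 3b^{3} + b^{2} + 2b + 2 ≠ 0; add g_4 = 2b^{4} - 3b^{3} + b^{2} + 2b + 2 to the basis.

The other S-polynomials (S(f_1,g_3), S(f_1,g_4), S(f_2,g_4), S(g_3,g_4)) all reduce to 0 modulo the current basis, so we have a Gröbner basis.
Inter-reduce: drop elements whose leading term is divisible by another's, tail-reduce, and make monic.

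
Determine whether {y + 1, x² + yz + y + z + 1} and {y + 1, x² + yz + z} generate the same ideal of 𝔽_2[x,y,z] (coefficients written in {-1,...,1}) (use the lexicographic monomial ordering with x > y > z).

Yes, the ideals are equal.

Equality of ideals is decidable: compute both reduced Gröbner bases (unique for the ordering) and check whether they agree.
Buchberger on the first generating set:
f_1 = y + 1, LT = y.
f_2 = x² + yz + y + z + 1, LT = x².

S(f_1,f_2): leading monomials are coprime, so the S-polynomial reduces to 0 (Buchberger's first criterion).
Every S-polynomial of the final basis reduces to 0, so we have a Gröbner basis.
Inter-reduce: drop elements whose leading term is divisible by another's, tail-reduce, and make monic.
Reduced Gröbner basis: {x², y + 1}.

Buchberger on the second generating set:
h_1 = y + 1, LT = y.
h_2 = x² + yz + z, LT = x².

S(h_1,h_2): leading monomials are coprime, so the S-polynomial reduces to 0 (Buchberger's first criterion).
Every S-polynomial of the final basis reduces to 0, so we have a Gröbner basis.
Inter-reduce: drop elements whose leading term is divisible by another's, tail-reduce, and make monic.
Reduced Gröbner basis: {x², y + 1}.

These coincide, so the ideals are equal.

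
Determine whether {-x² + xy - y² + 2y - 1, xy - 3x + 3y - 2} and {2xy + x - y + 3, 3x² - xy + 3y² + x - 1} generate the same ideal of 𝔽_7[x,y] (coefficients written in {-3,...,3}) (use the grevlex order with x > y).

Since reduced Gröbner bases are canonical representatives of ideals under a given ordering, it suffices to compute and compare them.
Buchberger on the first generating set:
f_1 = -x² + xy - y² + 2y - 1, LT = x².
f_2 = xy - 3x + 3y - 2, LT = xy.

S(f_1,f_2): lcm = x²y. S = -xy² + y³ + 3x² - 3xy - 2y² + 2x + y.
  reduce S modulo (f_1, f_2):
  remainder y³ - 2y² - 2 ≠ 0; add g_3 = y³ - 2y² - 2 to the basis.

The other S-polynomials (S(f_1,g_3), S(f_2,g_3)) all reduce to 0 modulo the current basis, so we have a Gröbner basis.
Inter-reduce: drop elements whose leading term is divisible by another's, tail-reduce, and make monic.
Reduced Gröbner basis: {y³ - 2y² - 2, x² + y² - 3x + y - 1, xy - 3x + 3y - 2}.

Buchberger on the second generating set:
h_1 = 2xy + x - y + 3, LT = xy.
h_2 = 3x² - xy + 3y² + x - 1, LT = x².

S(h_1,h_2): lcm = x²y. S = -2xy² - y³ - 3x² - 2xy - 2x - 2y.
  reduce S modulo (h_1, h_2):
  remainder -y³ + 2y² + 2 ≠ 0; add k_3 = -y³ + 2y² + 2 to the basis.

The other S-polynomials (S(h_1,k_3), S(h_2,k_3)) all reduce to 0 modulo the current basis, so we have a Gröbner basis.
Inter-reduce: drop elements whose leading term is divisible by another's, tail-reduce, and make monic.
Reduced Gröbner basis: {y³ - 2y² - 2, x² + y² - 3x + y - 1, xy - 3x + 3y - 2}.

Same reduced basis, so the two generating sets span the same ideal.

Yes, the ideals are equal.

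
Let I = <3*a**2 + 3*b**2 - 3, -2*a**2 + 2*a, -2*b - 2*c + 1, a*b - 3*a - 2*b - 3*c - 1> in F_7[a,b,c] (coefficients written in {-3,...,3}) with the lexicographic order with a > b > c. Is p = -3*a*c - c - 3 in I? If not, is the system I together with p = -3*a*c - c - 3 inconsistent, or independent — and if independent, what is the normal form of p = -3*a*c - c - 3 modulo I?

First compute the reduced Gröbner basis of I by Buchberger's algorithm.
f_1 = 3*a**2 + 3*b**2 - 3, LT = a**2.
f_2 = -2*a**2 + 2*a, LT = a**2.
f_3 = -2*b - 2*c + 1, LT = b.
f_4 = a*b - 3*a - 2*b - 3*c - 1, LT = a*b.

S(f_1,f_2): lcm = a**2. S = a + b**2 - 1.
  leading term a: no divisor's leading term divides it; move a to the remainder.
  leading term b**2: subtract (3*b)·f_3 from b**2 - 1 → -b*c - 3*b - 1
  leading term b*c: subtract (-3*c)·f_3 from -b*c - 3*b - 1 → -3*b + c**2 + 3*c - 1
  leading term b: subtract (-2)·f_3 from -3*b + c**2 + 3*c - 1 → c**2 - c + 1
  leading term c**2: no divisor's leading term divides it; move c**2 to the remainder.
  leading term c: no divisor's leading term divides it; move -c to the remainder.
  leading term 1: no divisor's leading term divides it; move 1 to the remainder.
  remainder a + c**2 - c + 1 ≠ 0; add h_5 = a + c**2 - c + 1 to the basis.

S(f_1,f_4): lcm = a**2*b. S = 3*a**2 + 2*a*b + 3*a*c + a + b**3 - b.
  leading term a**2: subtract (1)·f_1 from 3*a**2 + 2*a*b + 3*a*c + a + b**3 - b → 2*a*b + 3*a*c + a + b**3 - 3*b**2 - b + 3
  leading term a*b: subtract (-a)·f_3 from 2*a*b + 3*a*c + a + b**3 - 3*b**2 - b + 3 → a*c + 2*a + b**3 - 3*b**2 - b + 3
  leading term a*c: subtract (c)·h_5 from a*c + 2*a + b**3 - 3*b**2 - b + 3 → 2*a + b**3 - 3*b**2 - b - c**3 + c**2 - c + 3
  leading term a: subtract (2)·h_5 from 2*a + b**3 - 3*b**2 - b - c**3 + c**2 - c + 3 → b**3 - 3*b**2 - b - c**3 - c**2 + c + 1
  leading term b**3: subtract (3*b**2)·f_3 from b**3 - 3*b**2 - b - c**3 - c**2 + c + 1 → -b**2*c + b**2 - b - c**3 - c**2 + c + 1
  leading term b**2*c: subtract (-3*b*c)·f_3 from -b**2*c + b**2 - b - c**3 - c**2 + c + 1 → b**2 + b*c**2 + 3*b*c - b - c**3 - c**2 + c + 1
  leading term b**2: subtract (3*b)·f_3 from b**2 + b*c**2 + 3*b*c - b - c**3 - c**2 + c + 1 → b*c**2 + 2*b*c + 3*b - c**3 - c**2 + c + 1
  leading term b*c**2: subtract (3*c**2)·f_3 from b*c**2 + 2*b*c + 3*b - c**3 - c**2 + c + 1 → 2*b*c + 3*b - 2*c**3 + 3*c**2 + c + 1
  leading term b*c: subtract (-c)·f_3 from 2*b*c + 3*b - 2*c**3 + 3*c**2 + c + 1 → 3*b - 2*c**3 + c**2 + 2*c + 1
  leading term b: subtract (2)·f_3 from 3*b - 2*c**3 + c**2 + 2*c + 1 → -2*c**3 + c**2 - c - 1
  leading term c**3: no divisor's leading term divides it; move -2*c**3 to the remainder.
  leading term c**2: no divisor's leading term divides it; move c**2 to the remainder.
  leading term c: no divisor's leading term divides it; move -c to the remainder.
  leading term 1: no divisor's leading term divides it; move -1 to the remainder.
  remainder -2*c**3 + c**2 - c - 1 ≠ 0; add h_6 = -2*c**3 + c**2 - c - 1 to the basis.

S(f_3,f_4): lcm = a*b. S = a*c - a + 2*b + 3*c + 1.
  leading term a*c: subtract (c)·h_5 from a*c - a + 2*b + 3*c + 1 → -a + 2*b - c**3 + c**2 + 2*c + 1
  leading term a: subtract (-1)·h_5 from -a + 2*b - c**3 + c**2 + 2*c + 1 → 2*b - c**3 + 2*c**2 + c + 2
  leading term b: subtract (-1)·f_3 from 2*b - c**3 + 2*c**2 + c + 2 → -c**3 + 2*c**2 - c + 3
  leading term c**3: subtract (-3)·h_6 from -c**3 + 2*c**2 - c + 3 → -2*c**2 + 3*c
  leading term c**2: no divisor's leading term divides it; move -2*c**2 to the remainder.
  leading term c: no divisor's leading term divides it; move 3*c to the remainder.
  remainder -2*c**2 + 3*c ≠ 0; add h_7 = -2*c**2 + 3*c to the basis.

S(f_1,h_5): lcm = a**2. S = -a*c**2 + a*c - a + b**2 - 1.
  leading term a*c**2: subtract (-c**2)·h_5 from -a*c**2 + a*c - a + b**2 - 1 → a*c - a + b**2 + c**4 - c**3 + c**2 - 1
  leading term a*c: subtract (c)·h_5 from a*c - a + b**2 + c**4 - c**3 + c**2 - 1 → -a + b**2 + c**4 - 2*c**3 + 2*c**2 - c - 1
  leading term a: subtract (-1)·h_5 from -a + b**2 + c**4 - 2*c**3 + 2*c**2 - c - 1 → b**2 + c**4 - 2*c**3 + 3*c**2 - 2*c
  leading term b**2: subtract (3*b)·f_3 from b**2 + c**4 - 2*c**3 + 3*c**2 - 2*c → -b*c - 3*b + c**4 - 2*c**3 + 3*c**2 - 2*c
  leading term b*c: subtract (-3*c)·f_3 from -b*c - 3*b + c**4 - 2*c**3 + 3*c**2 - 2*c → -3*b + c**4 - 2*c**3 - 3*c**2 + c
  leading term b: subtract (-2)·f_3 from -3*b + c**4 - 2*c**3 - 3*c**2 + c → c**4 - 2*c**3 - 3*c**2 - 3*c + 2
  leading term c**4: subtract (3*c)·h_6 from c**4 - 2*c**3 - 3*c**2 - 3*c + 2 → 2*c**3 + 2
  leading term c**3: subtract (-1)·h_6 from 2*c**3 + 2 → c**2 - c + 1
  leading term c**2: subtract (3)·h_7 from c**2 - c + 1 → -3*c + 1
  leading term c: no divisor's leading term divides it; move -3*c to the remainder.
  leading term 1: no divisor's leading term divides it; move 1 to the remainder.
  remainder -3*c + 1 ≠ 0; add h_8 = -3*c + 1 to the basis.

The other S-polynomials (S(f_1,f_3), S(f_2,f_3), S(f_2,f_4), S(f_2,h_5), S(f_3,h_5), S(f_4,h_5), S(f_1,h_6), S(f_2,h_6), S(f_3,h_6), S(f_4,h_6), S(h_5,h_6), S(f_1,h_7), S(f_2,h_7), S(f_3,h_7), S(f_4,h_7), S(h_5,h_7), S(h_6,h_7), S(f_1,h_8), S(f_2,h_8), S(f_3,h_8), S(f_4,h_8), S(h_5,h_8), S(h_6,h_8), S(h_7,h_8)) all reduce to 0 modulo the current basis, so we have a Gröbner basis.
Inter-reduce: drop elements whose leading term is divisible by another's, tail-reduce, and make monic.
Reduced Gröbner basis: {a, b + 1, c + 2}.
Label its elements g_1 = a, g_2 = b + 1, g_3 = c + 2.

Reduce p = -3*a*c - c - 3 modulo G:
  leading term a*c: subtract (-3*c)·g_1 from -3*a*c - c - 3 → -c - 3
  leading term c: subtract (-1)·g_3 from -c - 3 → -1
  leading term 1: no divisor's leading term divides it; move -1 to the remainder.
  normal form = -1.
The normal form is nonzero, so p ∉ I. Since p minus its normal form lies in I, I + (p) = I + (r) where r = -1; decide whether this ideal is the whole ring.
Here r = -1 is a nonzero constant, hence a unit: 1 ∈ I + (p), the Gröbner basis of I + (p) is {1}, and the enlarged system has no common solution — adjoining p is inconsistent.

The remainder on division by a Gröbner basis is unique — it is the normal form.

Adjoining -3*a*c - c - 3 makes the ideal the whole ring: the system is inconsistent.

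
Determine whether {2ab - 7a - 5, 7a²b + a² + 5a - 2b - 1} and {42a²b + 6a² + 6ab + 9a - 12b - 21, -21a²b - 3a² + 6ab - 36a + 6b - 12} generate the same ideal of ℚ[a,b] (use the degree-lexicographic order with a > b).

Yes, the ideals are equal.

Since reduced Gröbner bases are canonical representatives of ideals under a given ordering, it suffices to compute and compare them.
Buchberger on the first generating set:
f_1 = 2ab - 7a - 5, LT = ab.
f_2 = 7a²b + a² + 5a - 2b - 1, LT = a²b.

S(f_1,f_2): lcm = a²b. S = -51/14a² - 45/14a + 2/7b + 1/7.
  leading term a²: no divisor's leading term divides it; move -51/14a² to the remainder.
  leading term a: no divisor's leading term divides it; move -45/14a to the remainder.
  leading term b: no divisor's leading term divides it; move 2/7b to the remainder.
  leading term 1: no divisor's leading term divides it; move 1/7 to the remainder.
  remainder -51/14a² - 45/14a + 2/7b + 1/7 ≠ 0; add g_3 = -51/14a² - 45/14a + 2/7b + 1/7 to the basis.

S(f_1,g_3): lcm = a²b. S = -7/2a² - 15/17ab + 4/51b² - 5/2a + 2/51b.
  leading term a²: subtract (49/51)·g_3 from -7/2a² - 15/17ab + 4/51b² - 5/2a + 2/51b → -15/17ab + 4/51b² + 10/17a - 4/17b - 7/51
  leading term ab: subtract (-15/34)·f_1 from -15/17ab + 4/51b² + 10/17a - 4/17b - 7/51 → 4/51b² - 5/2a - 4/17b - 239/102
  leading term b²: no divisor's leading term divides it; move 4/51b² to the remainder.
  leading term a: no divisor's leading term divides it; move -5/2a to the remainder.
  leading term b: no divisor's leading term divides it; move -4/17b to the remainder.
  leading term 1: no divisor's leading term divides it; move -239/102 to the remainder.
  remainder 4/51b² - 5/2a - 4/17b - 239/102 ≠ 0; add g_4 = 4/51b² - 5/2a - 4/17b - 239/102 to the basis.

The other S-polynomials (S(f_2,g_3), S(f_1,g_4), S(f_2,g_4), S(g_3,g_4)) all reduce to 0 modulo the current basis, so we have a Gröbner basis.
Inter-reduce: drop elements whose leading term is divisible by another's, tail-reduce, and make monic.
Reduced Gröbner basis: {a² + 15/17a - 4/51b - 2/51, ab - 7/2a - 5/2, b² - 255/8a - 3b - 239/8}.

Buchberger on the second generating set:
h_1 = 42a²b + 6a² + 6ab + 9a - 12b - 21, LT = a²b.
h_2 = -21a²b - 3a² + 6ab - 36a + 6b - 12, LT = a²b.

S(h_1,h_2): lcm = a²b. S = 3/7ab - 3/2a - 15/14.
  leading term ab: no divisor's leading term divides it; move 3/7ab to the remainder.
  leading term a: no divisor's leading term divides it; move -3/2a to the remainder.
  leading term 1: no divisor's leading term divides it; move -15/14 to the remainder.
  remainder 3/7ab - 3/2a - 15/14 ≠ 0; add k_3 = 3/7ab - 3/2a - 15/14 to the basis.

S(h_1,k_3): lcm = a²b. S = 51/14a² + 1/7ab + 19/7a - 2/7b - ½.
  leading term a²: no divisor's leading term divides it; move 51/14a² to the remainder.
  leading term ab: subtract (⅓)·k_3 from 1/7ab + 19/7a - 2/7b - ½ → 45/14a - 2/7b - 1/7
  leading term a: no divisor's leading term divides it; move 45/14a to the remainder.
  leading term b: no divisor's leading term divides it; move -2/7b to the remainder.
  leading term 1: no divisor's leading term divides it; move -1/7 to the remainder.
  remainder 51/14a² + 45/14a - 2/7b - 1/7 ≠ 0; add k_4 = 51/14a² + 45/14a - 2/7b - 1/7 to the basis.

S(h_1,k_4): lcm = a²b. S = 1/7a² - 88/119ab + 4/51b² + 3/14a - 88/357b - ½.
  leading term a²: subtract (2/51)·k_4 from 1/7a² - 88/119ab + 4/51b² + 3/14a - 88/357b - ½ → -88/119ab + 4/51b² + 3/34a - 4/17b - 353/714
  leading term ab: subtract (-88/51)·k_3 from -88/119ab + 4/51b² + 3/34a - 4/17b - 353/714 → 4/51b² - 5/2a - 4/17b - 239/102
  leading term b²: no divisor's leading term divides it; move 4/51b² to the remainder.
  leading term a: no divisor's leading term divides it; move -5/2a to the remainder.
  leading term b: no divisor's leading term divides it; move -4/17b to the remainder.
  leading term 1: no divisor's leading term divides it; move -239/102 to the remainder.
  remainder 4/51b² - 5/2a - 4/17b - 239/102 ≠ 0; add k_5 = 4/51b² - 5/2a - 4/17b - 239/102 to the basis.

The other S-polynomials (S(h_2,k_3), S(h_2,k_4), S(k_3,k_4), S(h_1,k_5), S(h_2,k_5), S(k_3,k_5), S(k_4,k_5)) all reduce to 0 modulo the current basis, so we have a Gröbner basis.
Inter-reduce: drop elements whose leading term is divisible by another's, tail-reduce, and make monic.
Reduced Gröbner basis: {a² + 15/17a - 4/51b - 2/51, ab - 7/2a - 5/2, b² - 255/8a - 3b - 239/8}.

The two bases agree; hence the ideals are identical.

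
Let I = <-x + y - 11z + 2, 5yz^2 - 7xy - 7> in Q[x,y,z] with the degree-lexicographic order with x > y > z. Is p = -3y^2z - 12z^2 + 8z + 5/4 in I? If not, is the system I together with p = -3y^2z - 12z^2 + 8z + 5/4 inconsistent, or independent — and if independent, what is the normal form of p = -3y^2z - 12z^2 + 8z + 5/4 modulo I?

First compute the reduced Gröbner basis of I by Buchberger's algorithm.
f_1 = -x + y - 11z + 2, LT = x.
f_2 = 5yz^2 - 7xy - 7, LT = yz^2.

The S-polynomials (S(f_1,f_2)) all reduce to 0 modulo the current basis, so we have a Gröbner basis.
Inter-reduce: drop elements whose leading term is divisible by another's, tail-reduce, and make monic.
Reduced Gröbner basis: {yz^2 - 7/5y^2 + 77/5yz - 14/5y - 7/5, x - y + 11z - 2}.
Label its elements g_1 = yz^2 - 7/5y^2 + 77/5yz - 14/5y - 7/5, g_2 = x - y + 11z - 2.

Reduce p = -3y^2z - 12z^2 + 8z + 5/4 modulo G:
  leading term y^2z: no divisor's leading term divides it; move -3y^2z to the remainder.
  leading term z^2: no divisor's leading term divides it; move -12z^2 to the remainder.
  leading term z: no divisor's leading term divides it; move 8z to the remainder.
  leading term 1: no divisor's leading term divides it; move 5/4 to the remainder.
  normal form = -3y^2z - 12z^2 + 8z + 5/4.
The normal form is nonzero, so p ∉ I. Since p minus its normal form lies in I, I + (p) = I + (r) where r = -3y^2z - 12z^2 + 8z + 5/4; decide whether this ideal is the whole ring.
Run Buchberger on G together with r (pairs among the g_i already reduce to 0 since G is a Gröbner basis):
g_1 = yz^2 - 7/5y^2 + 77/5yz - 14/5y - 7/5, LT = yz^2.
g_2 = x - y + 11z - 2, LT = x.
r = -3y^2z - 12z^2 + 8z + 5/4, LT = y^2z.

S(g_1,r): lcm = y^2z^2. S = -7/5y^3 + 77/5y^2z - 4z^3 - 14/5y^2 + 8/3z^2 - 7/5y + 5/12z.
  reduce S modulo (g_1, g_2, r):
  remainder -7/5y^3 - 4z^3 - 14/5y^2 - 884/15z^2 - 7/5y + 2489/60z + 77/12 ≠ 0; add m_4 = -7/5y^3 - 4z^3 - 14/5y^2 - 884/15z^2 - 7/5y + 2489/60z + 77/12 to the basis.

S(g_1,m_4): lcm = y^3z^2. S = -20/7z^5 - 7/5y^4 + 77/5y^3z - 2y^2z^2 - 884/21z^4 - 14/5y^3 - yz^2 + 2489/84z^3 - 7/5y^2 + 55/12z^2.
  reduce S modulo (g_1, g_2, r, m_4):
  remainder -20/7z^5 - 884/21z^4 + 3161/84z^3 - 6853/75y^2 + 101589/100yz - 463/20z^2 - 13706/75y + 197/10z - 2226/25 ≠ 0; add m_5 = -20/7z^5 - 884/21z^4 + 3161/84z^3 - 6853/75y^2 + 101589/100yz - 463/20z^2 - 13706/75y + 197/10z - 2226/25 to the basis.

S(r,m_4): lcm = y^3z. S = -20/7z^4 - 2y^2z + 4yz^2 - 884/21z^3 - 11/3yz + 2489/84z^2 - 5/12y + 55/12z.
  reduce S modulo (g_1, g_2, r, m_4, m_5):
  remainder -20/7z^4 - 884/21z^3 + 28/5y^2 - 979/15yz + 3161/84z^2 + 647/60y - 3/4z + 143/30 ≠ 0; add m_6 = -20/7z^4 - 884/21z^3 + 28/5y^2 - 979/15yz + 3161/84z^2 + 647/60y - 3/4z + 143/30 to the basis.

The other S-polynomials (S(g_1,g_2), S(g_2,r), S(g_2,m_4), S(g_1,m_5), S(g_2,m_5), S(r,m_5), S(m_4,m_5), S(g_1,m_6), S(g_2,m_6), S(r,m_6), S(m_4,m_6), S(m_5,m_6)) all reduce to 0 modulo the current basis, so we have a Gröbner basis.
Inter-reduce: drop elements whose leading term is divisible by another's, tail-reduce, and make monic.
Reduced Gröbner basis: {z^4 + 221/15z^3 - 49/25y^2 + 6853/300yz - 3161/240z^2 - 4529/1200y + 21/80z - 1001/600, y^3 + 20/7z^3 + 2y^2 + 884/21z^2 + y - 2489/84z - 55/12, y^2z + 4z^2 - 8/3z - 5/12, yz^2 - 7/5y^2 + 77/5yz - 14/5y - 7/5, x - y + 11z - 2}.
The reduced Gröbner basis of I + (p) is {z^4 + 221/15z^3 - 49/25y^2 + 6853/300yz - 3161/240z^2 - 4529/1200y + 21/80z - 1001/600, y^3 + 20/7z^3 + 2y^2 + 884/21z^2 + y - 2489/84z - 55/12, y^2z + 4z^2 - 8/3z - 5/12, yz^2 - 7/5y^2 + 77/5yz - 14/5y - 7/5, x - y + 11z - 2} ≠ {1}, a proper ideal, so the enlarged system stays consistent: p is independent of I, with normal form -3y^2z - 12z^2 + 8z + 5/4.

-3y^2z - 12z^2 + 8z + 5/4 is independent of I; its normal form modulo I is -3y^2z - 12z^2 + 8z + 5/4.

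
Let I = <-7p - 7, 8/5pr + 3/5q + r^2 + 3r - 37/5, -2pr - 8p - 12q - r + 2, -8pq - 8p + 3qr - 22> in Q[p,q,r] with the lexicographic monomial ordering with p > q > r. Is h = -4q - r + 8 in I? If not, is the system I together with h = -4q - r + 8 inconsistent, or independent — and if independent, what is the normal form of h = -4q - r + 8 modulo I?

First compute the reduced Gröbner basis of I by Buchberger's algorithm.
f_1 = -7p - 7, LT = p.
f_2 = 8/5pr + 3/5q + r^2 + 3r - 37/5, LT = pr.
f_3 = -2pr - 8p - 12q - r + 2, LT = pr.
f_4 = -8pq - 8p + 3qr - 22, LT = pq.

S(f_1,f_2): lcm = pr. S = -3/8q - 5/8r^2 - 7/8r + 37/8.
  leading term q: no divisor's leading term divides it; move -3/8q to the remainder.
  leading term r^2: no divisor's leading term divides it; move -5/8r^2 to the remainder.
  leading term r: no divisor's leading term divides it; move -7/8r to the remainder.
  leading term 1: no divisor's leading term divides it; move 37/8 to the remainder.
  remainder -3/8q - 5/8r^2 - 7/8r + 37/8 ≠ 0; add k_5 = -3/8q - 5/8r^2 - 7/8r + 37/8 to the basis.

S(f_1,f_3): lcm = pr. S = -4p - 6q + 1/2r + 1.
  leading term p: subtract (4/7)·f_1 from -4p - 6q + 1/2r + 1 → -6q + 1/2r + 5
  leading term q: subtract (16)·k_5 from -6q + 1/2r + 5 → 10r^2 + 29/2r - 69
  leading term r^2: no divisor's leading term divides it; move 10r^2 to the remainder.
  leading term r: no divisor's leading term divides it; move 29/2r to the remainder.
  leading term 1: no divisor's leading term divides it; move -69 to the remainder.
  remainder 10r^2 + 29/2r - 69 ≠ 0; add k_6 = 10r^2 + 29/2r - 69 to the basis.

S(f_1,f_4): lcm = pq. S = -p + 3/8qr + q - 11/4.
  leading term p: subtract (1/7)·f_1 from -p + 3/8qr + q - 11/4 → 3/8qr + q - 7/4
  leading term qr: subtract (-r)·k_5 from 3/8qr + q - 7/4 → q - 5/8r^3 - 7/8r^2 + 37/8r - 7/4
  leading term q: subtract (-8/3)·k_5 from q - 5/8r^3 - 7/8r^2 + 37/8r - 7/4 → -5/8r^3 - 61/24r^2 + 55/24r + 127/12
  leading term r^3: subtract (-1/16r)·k_6 from -5/8r^3 - 61/24r^2 + 55/24r + 127/12 → -157/96r^2 - 97/48r + 127/12
  leading term r^2: subtract (-157/960)·k_6 from -157/96r^2 - 97/48r + 127/12 → 673/1920r - 673/960
  leading term r: no divisor's leading term divides it; move 673/1920r to the remainder.
  leading term 1: no divisor's leading term divides it; move -673/960 to the remainder.
  remainder 673/1920r - 673/960 ≠ 0; add k_7 = 673/1920r - 673/960 to the basis.

The other S-polynomials (S(f_2,f_3), S(f_2,f_4), S(f_3,f_4), S(f_1,k_5), S(f_2,k_5), S(f_3,k_5), S(f_4,k_5), S(f_1,k_6), S(f_2,k_6), S(f_3,k_6), S(f_4,k_6), S(k_5,k_6), S(f_1,k_7), S(f_2,k_7), S(f_3,k_7), S(f_4,k_7), S(k_5,k_7), S(k_6,k_7)) all reduce to 0 modulo the current basis, so we have a Gröbner basis.
Inter-reduce: drop elements whose leading term is divisible by another's, tail-reduce, and make monic.
Reduced Gröbner basis: {p + 1, q - 1, r - 2}.
Label its elements g_1 = p + 1, g_2 = q - 1, g_3 = r - 2.

Reduce h = -4q - r + 8 modulo G:
  leading term q: subtract (-4)·g_2 from -4q - r + 8 → -r + 4
  leading term r: subtract (-1)·g_3 from -r + 4 → 2
  leading term 1: no divisor's leading term divides it; move 2 to the remainder.
  normal form = 2.
The normal form is nonzero, so h ∉ I. Since h minus its normal form lies in I, I + (h) = I + (n) where n = 2; decide whether this ideal is the whole ring.
Here n = 2 is a nonzero constant, hence a unit: 1 ∈ I + (h), the Gröbner basis of I + (h) is {1}, and the enlarged system has no common solution — adjoining h is inconsistent.

The remainder on division by a Gröbner basis is unique — it is the normal form.

Adjoining -4q - r + 8 makes the ideal the whole ring: the system is inconsistent.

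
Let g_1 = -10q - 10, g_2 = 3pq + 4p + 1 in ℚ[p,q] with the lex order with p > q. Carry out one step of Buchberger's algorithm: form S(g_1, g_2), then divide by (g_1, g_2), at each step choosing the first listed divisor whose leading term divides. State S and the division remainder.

lcm(LM(g_1), LM(g_2)) = pq.
S = (lcm/LT(g_1))·g_1 − (lcm/LT(g_2))·g_2 = -⅓p - ⅓.
Reduce S modulo (g_1, g_2) in that order:
  leading term p: no divisor's leading term divides it; move -⅓p to the remainder.
  leading term 1: no divisor's leading term divides it; move -⅓ to the remainder.
The remainder -⅓p - ⅓ is nonzero, so it would be added as the next basis element.

S(g_1, g_2) = -⅓p - ⅓; remainder on division = -⅓p - ⅓.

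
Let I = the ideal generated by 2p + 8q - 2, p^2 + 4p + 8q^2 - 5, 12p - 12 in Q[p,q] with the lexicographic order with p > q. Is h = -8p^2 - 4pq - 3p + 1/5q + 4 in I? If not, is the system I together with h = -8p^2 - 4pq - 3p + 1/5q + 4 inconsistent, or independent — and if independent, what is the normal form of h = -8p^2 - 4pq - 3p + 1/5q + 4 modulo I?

Adjoining -8p^2 - 4pq - 3p + 1/5q + 4 makes the ideal the whole ring: the system is inconsistent.

First compute the reduced Gröbner basis of I by Buchberger's algorithm.
f_1 = 2p + 8q - 2, LT = p.
f_2 = p^2 + 4p + 8q^2 - 5, LT = p^2.
f_3 = 12p - 12, LT = p.

S(f_1,f_2): lcm = p^2. S = 4pq - 5p - 8q^2 + 5.
  reduce S modulo (f_1, f_2, f_3):
  remainder -24q^2 + 24q ≠ 0; add k_4 = -24q^2 + 24q to the basis.

S(f_1,f_3): lcm = p. S = 4q.
  reduce S modulo (f_1, f_2, f_3, k_4):
  remainder 4q ≠ 0; add k_5 = 4q to the basis.

The other S-polynomials (S(f_2,f_3), S(f_1,k_4), S(f_2,k_4), S(f_3,k_4), S(f_1,k_5), S(f_2,k_5), S(f_3,k_5), S(k_4,k_5)) all reduce to 0 modulo the current basis, so we have a Gröbner basis.
Inter-reduce: drop elements whose leading term is divisible by another's, tail-reduce, and make monic.
Reduced Gröbner basis: {p - 1, q}.
Label its elements g_1 = p - 1, g_2 = q.

Reduce h = -8p^2 - 4pq - 3p + 1/5q + 4 modulo G:
  leading term p^2: subtract (-8p)·g_1 from -8p^2 - 4pq - 3p + 1/5q + 4 → -4pq - 11p + 1/5q + 4
  leading term pq: subtract (-4q)·g_1 from -4pq - 11p + 1/5q + 4 → -11p - 19/5q + 4
  leading term p: subtract (-11)·g_1 from -11p - 19/5q + 4 → -19/5q - 7
  leading term q: subtract (-19/5)·g_2 from -19/5q - 7 → -7
  leading term 1: no divisor's leading term divides it; move -7 to the remainder.
  normal form = -7.
The normal form is nonzero, so h ∉ I. Since h minus its normal form lies in I, I + (h) = I + (r) where r = -7; decide whether this ideal is the whole ring.
Here r = -7 is a nonzero constant, hence a unit: 1 ∈ I + (h), the Gröbner basis of I + (h) is {1}, and the enlarged system has no common solution — adjoining h is inconsistent.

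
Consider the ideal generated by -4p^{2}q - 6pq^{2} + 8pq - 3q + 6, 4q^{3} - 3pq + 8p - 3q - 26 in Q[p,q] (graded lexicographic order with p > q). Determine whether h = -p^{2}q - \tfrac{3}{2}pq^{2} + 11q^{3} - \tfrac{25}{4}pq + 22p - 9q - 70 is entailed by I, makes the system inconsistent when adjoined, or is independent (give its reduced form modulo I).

First compute the reduced Gröbner basis of I by Buchberger's algorithm.
f_1 = -4p^{2}q - 6pq^{2} + 8pq - 3q + 6, LT = p^{2}q.
f_2 = 4q^{3} - 3pq + 8p - 3q - 26, LT = q^{3}.

S(f_1,f_2): lcm = p^{2}q^{3}. S = \tfrac{3}{2}pq^{4} + \tfrac{3}{4}p^{3}q - 2pq^{3} - 2p^{3} + \tfrac{3}{4}p^{2}q + \tfrac{3}{4}q^{3} + \tfrac{13}{2}p^{2} - \tfrac{3}{2}q^{2}.
  leading term pq^{4}: subtract (\tfrac{3}{8}pq)·f_2 from \tfrac{3}{2}pq^{4} + \tfrac{3}{4}p^{3}q - 2pq^{3} - 2p^{3} + \tfrac{3}{4}p^{2}q + \tfrac{3}{4}q^{3} + \tfrac{13}{2}p^{2} - \tfrac{3}{2}q^{2} → \tfrac{3}{4}p^{3}q + \tfrac{9}{8}p^{2}q^{2} - 2pq^{3} - 2p^{3} - \tfrac{9}{4}p^{2}q + \tfrac{9}{8}pq^{2} + \tfrac{3}{4}q^{3} + \tfrac{13}{2}p^{2} + \tfrac{39}{4}pq - \tfrac{3}{2}q^{2}
  leading term p^{3}q: subtract (-\tfrac{3}{16}p)·f_1 from \tfrac{3}{4}p^{3}q + \tfrac{9}{8}p^{2}q^{2} - 2pq^{3} - 2p^{3} - \tfrac{9}{4}p^{2}q + \tfrac{9}{8}pq^{2} + \tfrac{3}{4}q^{3} + \tfrac{13}{2}p^{2} + \tfrac{39}{4}pq - \tfrac{3}{2}q^{2} → -2pq^{3} - 2p^{3} - \tfrac{3}{4}p^{2}q + \tfrac{9}{8}pq^{2} + \tfrac{3}{4}q^{3} + \tfrac{13}{2}p^{2} + \tfrac{147}{16}pq - \tfrac{3}{2}q^{2} + \tfrac{9}{8}p
  leading term pq^{3}: subtract (-\tfrac{1}{2}p)·f_2 from -2pq^{3} - 2p^{3} - \tfrac{3}{4}p^{2}q + \tfrac{9}{8}pq^{2} + \tfrac{3}{4}q^{3} + \tfrac{13}{2}p^{2} + \tfrac{147}{16}pq - \tfrac{3}{2}q^{2} + \tfrac{9}{8}p → -2p^{3} - \tfrac{9}{4}p^{2}q + \tfrac{9}{8}pq^{2} + \tfrac{3}{4}q^{3} + \tfrac{21}{2}p^{2} + \tfrac{123}{16}pq - \tfrac{3}{2}q^{2} - \tfrac{95}{8}p
  leading term p^{3}: no divisor's leading term divides it; move -2p^{3} to the remainder.
  leading term p^{2}q: subtract (\tfrac{9}{16})·f_1 from -\tfrac{9}{4}p^{2}q + \tfrac{9}{8}pq^{2} + \tfrac{3}{4}q^{3} + \tfrac{21}{2}p^{2} + \tfrac{123}{16}pq - \tfrac{3}{2}q^{2} - \tfrac{95}{8}p → \tfrac{9}{2}pq^{2} + \tfrac{3}{4}q^{3} + \tfrac{21}{2}p^{2} + \tfrac{51}{16}pq - \tfrac{3}{2}q^{2} - \tfrac{95}{8}p + \tfrac{27}{16}q - \tfrac{27}{8}
  leading term pq^{2}: no divisor's leading term divides it; move \tfrac{9}{2}pq^{2} to the remainder.
  leading term q^{3}: subtract (\tfrac{3}{16})·f_2 from \tfrac{3}{4}q^{3} + \tfrac{21}{2}p^{2} + \tfrac{51}{16}pq - \tfrac{3}{2}q^{2} - \tfrac{95}{8}p + \tfrac{27}{16}q - \tfrac{27}{8} → \tfrac{21}{2}p^{2} + \tfrac{15}{4}pq - \tfrac{3}{2}q^{2} - \tfrac{107}{8}p + \tfrac{9}{4}q + \tfrac{3}{2}
  leading term p^{2}: no divisor's leading term divides it; move \tfrac{21}{2}p^{2} to the remainder.
  leading term pq: no divisor's leading term divides it; move \tfrac{15}{4}pq to the remainder.
  leading term q^{2}: no divisor's leading term divides it; move -\tfrac{3}{2}q^{2} to the remainder.
  leading term p: no divisor's leading term divides it; move -\tfrac{107}{8}p to the remainder.
  leading term q: no divisor's leading term divides it; move \tfrac{9}{4}q to the remainder.
  leading term 1: no divisor's leading term divides it; move \tfrac{3}{2} to the remainder.
  remainder -2p^{3} + \tfrac{9}{2}pq^{2} + \tfrac{21}{2}p^{2} + \tfrac{15}{4}pq - \tfrac{3}{2}q^{2} - \tfrac{107}{8}p + \tfrac{9}{4}q + \tfrac{3}{2} ≠ 0; add k_3 = -2p^{3} + \tfrac{9}{2}pq^{2} + \tfrac{21}{2}p^{2} + \tfrac{15}{4}pq - \tfrac{3}{2}q^{2} - \tfrac{107}{8}p + \tfrac{9}{4}q + \tfrac{3}{2} to the basis.

The other S-polynomials (S(f_1,k_3), S(f_2,k_3)) all reduce to 0 modulo the current basis, so we have a Gröbner basis.
Inter-reduce: drop elements whose leading term is divisible by another's, tail-reduce, and make monic.
Reduced Gröbner basis: {p^{3} - \tfrac{9}{4}pq^{2} - \tfrac{21}{4}p^{2} - \tfrac{15}{8}pq + \tfrac{3}{4}q^{2} + \tfrac{107}{16}p - \tfrac{9}{8}q - \tfrac{3}{4}, p^{2}q + \tfrac{3}{2}pq^{2} - 2pq + \tfrac{3}{4}q - \tfrac{3}{2}, q^{3} - \tfrac{3}{4}pq + 2p - \tfrac{3}{4}q - \tfrac{13}{2}}.
Label its elements g_1 = p^{3} - \tfrac{9}{4}pq^{2} - \tfrac{21}{4}p^{2} - \tfrac{15}{8}pq + \tfrac{3}{4}q^{2} + \tfrac{107}{16}p - \tfrac{9}{8}q - \tfrac{3}{4}, g_2 = p^{2}q + \tfrac{3}{2}pq^{2} - 2pq + \tfrac{3}{4}q - \tfrac{3}{2}, g_3 = q^{3} - \tfrac{3}{4}pq + 2p - \tfrac{3}{4}q - \tfrac{13}{2}.

Reduce h = -p^{2}q - \tfrac{3}{2}pq^{2} + 11q^{3} - \tfrac{25}{4}pq + 22p - 9q - 70 modulo G:
  leading term p^{2}q: subtract (-1)·g_2 from -p^{2}q - \tfrac{3}{2}pq^{2} + 11q^{3} - \tfrac{25}{4}pq + 22p - 9q - 70 → 11q^{3} - \tfrac{33}{4}pq + 22p - \tfrac{33}{4}q - \tfrac{143}{2}
  leading term q^{3}: subtract (11)·g_3 from 11q^{3} - \tfrac{33}{4}pq + 22p - \tfrac{33}{4}q - \tfrac{143}{2} → 0
  normal form = 0.
Since the normal form is 0, h ∈ I.

-p^{2}q - \tfrac{3}{2}pq^{2} + 11q^{3} - \tfrac{25}{4}pq + 22p - 9q - 70 lies in I (it reduces to 0).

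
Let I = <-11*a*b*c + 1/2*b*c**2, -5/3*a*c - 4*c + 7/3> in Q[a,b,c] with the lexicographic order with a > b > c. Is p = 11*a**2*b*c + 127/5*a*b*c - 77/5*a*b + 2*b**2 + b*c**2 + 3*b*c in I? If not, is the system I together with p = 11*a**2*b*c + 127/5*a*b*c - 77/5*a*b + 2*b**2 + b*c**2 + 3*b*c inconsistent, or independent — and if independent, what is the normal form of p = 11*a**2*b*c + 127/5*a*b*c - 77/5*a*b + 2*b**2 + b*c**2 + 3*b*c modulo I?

11*a**2*b*c + 127/5*a*b*c - 77/5*a*b + 2*b**2 + b*c**2 + 3*b*c is independent of I; its normal form modulo I is 2*b**2 - 237/5*b*c + 147/5*b.

First compute the reduced Gröbner basis of I by Buchberger's algorithm.
f_1 = -11*a*b*c + 1/2*b*c**2, LT = a*b*c.
f_2 = -5/3*a*c - 4*c + 7/3, LT = a*c.

S(f_1,f_2): lcm = a*b*c. S = -1/22*b*c**2 - 12/5*b*c + 7/5*b.
  leading term b*c**2: no divisor's leading term divides it; move -1/22*b*c**2 to the remainder.
  leading term b*c: no divisor's leading term divides it; move -12/5*b*c to the remainder.
  leading term b: no divisor's leading term divides it; move 7/5*b to the remainder.
  remainder -1/22*b*c**2 - 12/5*b*c + 7/5*b ≠ 0; add h_3 = -1/22*b*c**2 - 12/5*b*c + 7/5*b to the basis.

S(f_1,h_3): lcm = a*b*c**2. S = -264/5*a*b*c + 154/5*a*b - 1/22*b*c**3.
  leading term a*b*c: subtract (24/5)·f_1 from -264/5*a*b*c + 154/5*a*b - 1/22*b*c**3 → 154/5*a*b - 1/22*b*c**3 - 12/5*b*c**2
  leading term a*b: no divisor's leading term divides it; move 154/5*a*b to the remainder.
  leading term b*c**3: subtract (c)·h_3 from -1/22*b*c**3 - 12/5*b*c**2 → -7/5*b*c
  leading term b*c: no divisor's leading term divides it; move -7/5*b*c to the remainder.
  remainder 154/5*a*b - 7/5*b*c ≠ 0; add h_4 = 154/5*a*b - 7/5*b*c to the basis.

The other S-polynomials (S(f_2,h_3), S(f_1,h_4), S(f_2,h_4), S(h_3,h_4)) all reduce to 0 modulo the current basis, so we have a Gröbner basis.
Inter-reduce: drop elements whose leading term is divisible by another's, tail-reduce, and make monic.
Reduced Gröbner basis: {a*b - 1/22*b*c, a*c + 12/5*c - 7/5, b*c**2 + 264/5*b*c - 154/5*b}.
Label its elements g_1 = a*b - 1/22*b*c, g_2 = a*c + 12/5*c - 7/5, g_3 = b*c**2 + 264/5*b*c - 154/5*b.

Reduce p = 11*a**2*b*c + 127/5*a*b*c - 77/5*a*b + 2*b**2 + b*c**2 + 3*b*c modulo G:
  leading term a**2*b*c: subtract (11*a*c)·g_1 from 11*a**2*b*c + 127/5*a*b*c - 77/5*a*b + 2*b**2 + b*c**2 + 3*b*c → 1/2*a*b*c**2 + 127/5*a*b*c - 77/5*a*b + 2*b**2 + b*c**2 + 3*b*c
  leading term a*b*c**2: subtract (1/2*c**2)·g_1 from 1/2*a*b*c**2 + 127/5*a*b*c - 77/5*a*b + 2*b**2 + b*c**2 + 3*b*c → 127/5*a*b*c - 77/5*a*b + 2*b**2 + 1/44*b*c**3 + b*c**2 + 3*b*c
  leading term a*b*c: subtract (127/5*c)·g_1 from 127/5*a*b*c - 77/5*a*b + 2*b**2 + 1/44*b*c**3 + b*c**2 + 3*b*c → -77/5*a*b + 2*b**2 + 1/44*b*c**3 + 237/110*b*c**2 + 3*b*c
  leading term a*b: subtract (-77/5)·g_1 from -77/5*a*b + 2*b**2 + 1/44*b*c**3 + 237/110*b*c**2 + 3*b*c → 2*b**2 + 1/44*b*c**3 + 237/110*b*c**2 + 23/10*b*c
  leading term b**2: no divisor's leading term divides it; move 2*b**2 to the remainder.
  leading term b*c**3: subtract (1/44*c)·g_3 from 1/44*b*c**3 + 237/110*b*c**2 + 23/10*b*c → 21/22*b*c**2 + 3*b*c
  leading term b*c**2: subtract (21/22)·g_3 from 21/22*b*c**2 + 3*b*c → -237/5*b*c + 147/5*b
  leading term b*c: no divisor's leading term divides it; move -237/5*b*c to the remainder.
  leading term b: no divisor's leading term divides it; move 147/5*b to the remainder.
  normal form = 2*b**2 - 237/5*b*c + 147/5*b.
The normal form is nonzero, so p ∉ I. Since p minus its normal form lies in I, I + (p) = I + (r) where r = 2*b**2 - 237/5*b*c + 147/5*b; decide whether this ideal is the whole ring.
Run Buchberger on G together with r (pairs among the g_i already reduce to 0 since G is a Gröbner basis):
g_1 = a*b - 1/22*b*c, LT = a*b.
g_2 = a*c + 12/5*c - 7/5, LT = a*c.
g_3 = b*c**2 + 264/5*b*c - 154/5*b, LT = b*c**2.
r = 2*b**2 - 237/5*b*c + 147/5*b, LT = b**2.

The S-polynomials (S(g_1,g_2), S(g_1,g_3), S(g_1,r), S(g_2,g_3), S(g_2,r), S(g_3,r)) all reduce to 0 modulo the current basis, so we have a Gröbner basis.
Inter-reduce: drop elements whose leading term is divisible by another's, tail-reduce, and make monic.
Reduced Gröbner basis: {a*b - 1/22*b*c, a*c + 12/5*c - 7/5, b**2 - 237/10*b*c + 147/10*b, b*c**2 + 264/5*b*c - 154/5*b}.
The reduced Gröbner basis of I + (p) is {a*b - 1/22*b*c, a*c + 12/5*c - 7/5, b**2 - 237/10*b*c + 147/10*b, b*c**2 + 264/5*b*c - 154/5*b} ≠ {1}, a proper ideal, so the enlarged system stays consistent: p is independent of I, with normal form 2*b**2 - 237/5*b*c + 147/5*b.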